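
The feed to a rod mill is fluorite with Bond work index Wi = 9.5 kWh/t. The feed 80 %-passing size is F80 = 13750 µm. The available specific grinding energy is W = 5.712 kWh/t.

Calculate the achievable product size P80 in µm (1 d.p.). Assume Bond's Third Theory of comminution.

P80 = 212.2 µm

W = 10 Wi / √P80 − 10 Wi / √F80
P80^(−½) = W/(10 Wi) + F80^(−½)
  = 5.7120/(10·9.5) + 1/√13750 = 0.060126 + 0.008528 = 0.068654
P80 = (1/0.068654)² = 14.5657² = 212.16 µm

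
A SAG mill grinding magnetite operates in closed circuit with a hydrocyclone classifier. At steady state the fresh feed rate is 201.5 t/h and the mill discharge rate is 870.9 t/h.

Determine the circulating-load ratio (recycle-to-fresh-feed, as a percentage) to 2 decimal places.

CL = 332.21 %

M = F + R at steady state, so:
R = M − F = 870.9 − 201.5 = 669.4 t/h
CL = 100·R/F = 100·669.4/201.5 = 332.21 %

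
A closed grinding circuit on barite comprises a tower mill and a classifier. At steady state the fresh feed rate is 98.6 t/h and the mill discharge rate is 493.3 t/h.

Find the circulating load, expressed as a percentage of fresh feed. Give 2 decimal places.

CL = 400.30 %

Mill node: discharge = fresh + recycle.
R = M − F = 493.3 − 98.6 = 394.7 t/h
CL = 100·R/F = 100·394.7/98.6 = 400.30 %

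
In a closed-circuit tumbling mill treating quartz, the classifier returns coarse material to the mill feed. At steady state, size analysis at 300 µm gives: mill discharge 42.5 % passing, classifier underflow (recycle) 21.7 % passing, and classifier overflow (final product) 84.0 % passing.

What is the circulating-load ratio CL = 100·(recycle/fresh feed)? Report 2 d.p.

Two-product formula at 300 µm:
r = (o − d)/(d − u)
r = (84.0 − 42.5)/(42.5 − 21.7) = 41.5/20.8 = 1.9952
CL = 100·r = 199.52 %

CL = 199.52 %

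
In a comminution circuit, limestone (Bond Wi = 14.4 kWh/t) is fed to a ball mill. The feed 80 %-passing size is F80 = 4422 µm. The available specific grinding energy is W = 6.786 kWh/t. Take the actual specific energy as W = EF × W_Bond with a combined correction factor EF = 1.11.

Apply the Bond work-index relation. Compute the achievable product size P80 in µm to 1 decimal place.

P80 = 302.5 µm

Bond: W = 10·Wi·(1/√P80 − 1/√F80)
W_Bond = W / EF = 6.786 / 1.11 = 6.1135 kWh/t
⇒ 1/√P80 = W_Bond/(10 Wi) + 1/√F80
  = 6.1135/(10·14.4) + 1/√4422 = 0.042455 + 0.015038 = 0.057493
P80 = (1/0.057493)² = 17.3934² = 302.53 µm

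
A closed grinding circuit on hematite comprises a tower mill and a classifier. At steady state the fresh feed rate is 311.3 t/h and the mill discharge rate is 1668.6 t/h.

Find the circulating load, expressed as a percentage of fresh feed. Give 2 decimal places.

M = F + R at steady state, so:
R = M − F = 1668.6 − 311.3 = 1357.3 t/h
CL = 100·R/F = 100·1357.3/311.3 = 436.01 %

CL = 436.01 %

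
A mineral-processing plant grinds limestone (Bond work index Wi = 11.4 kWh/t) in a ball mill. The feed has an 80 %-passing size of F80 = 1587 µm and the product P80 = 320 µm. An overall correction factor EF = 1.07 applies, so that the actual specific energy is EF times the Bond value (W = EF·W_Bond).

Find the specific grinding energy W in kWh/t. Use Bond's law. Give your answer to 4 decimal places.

W = 3.7569 kWh/t

W_Bond = 10·Wi·(1/√P₈₀ − 1/√F₈₀)
1/√320 = 0.055902;  1/√1587 = 0.025102
W = 10·11.4·(0.055902 − 0.025102) = 3.5111 kWh/t
Apply correction: 3.5111 × 1.07 = 3.7569 kWh/t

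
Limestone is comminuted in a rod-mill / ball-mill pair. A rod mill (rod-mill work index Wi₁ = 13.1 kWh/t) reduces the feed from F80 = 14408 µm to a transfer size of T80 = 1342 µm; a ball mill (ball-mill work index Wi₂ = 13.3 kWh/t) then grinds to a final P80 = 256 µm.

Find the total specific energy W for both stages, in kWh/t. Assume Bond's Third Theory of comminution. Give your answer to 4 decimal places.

W = 7.1665 kWh/t

W = 10·Wi·[P80^(−½) − F80^(−½)]
Stage 1 (14408→1342 µm, Wi₁=13.1): W₁ = 10·13.1·(0.027298 − 0.008331) = 2.4846 kWh/t
Stage 2 (1342→256 µm, Wi₂=13.3): W₂ = 10·13.3·(0.062500 − 0.027298) = 4.6819 kWh/t
W = W₁ + W₂ = 2.4846 + 4.6819 = 7.1665 kWh/t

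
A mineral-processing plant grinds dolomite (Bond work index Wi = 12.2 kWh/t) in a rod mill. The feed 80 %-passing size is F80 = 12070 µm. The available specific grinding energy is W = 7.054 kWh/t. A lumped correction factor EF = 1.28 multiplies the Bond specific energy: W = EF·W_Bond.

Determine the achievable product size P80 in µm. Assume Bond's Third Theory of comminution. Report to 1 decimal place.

Bond: W = 10·Wi·(1/√P80 − 1/√F80)
W_Bond = W / EF = 7.054 / 1.28 = 5.5109 kWh/t
⇒ 1/√P80 = W_Bond/(10·Wi) + 1/√F80
  = 5.5109/(10·12.2) + 1/√12070 = 0.045172 + 0.009102 = 0.054274
P80 = (1/0.054274)² = 18.4251² = 339.48 µm

P80 = 339.5 µm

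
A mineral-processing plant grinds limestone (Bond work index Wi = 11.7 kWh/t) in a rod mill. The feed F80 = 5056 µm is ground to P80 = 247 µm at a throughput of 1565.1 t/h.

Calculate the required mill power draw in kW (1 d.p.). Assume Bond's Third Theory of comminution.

P = 9076.2 kW

W = 10·Wi·[P80^(−½) − F80^(−½)]
W = 10·11.7·(1/√247 − 1/√5056) = 10·11.7·(0.049565) = 5.7991 kWh/t
Mill draw = 5.7991 × 1565.1 = 9076.2 kW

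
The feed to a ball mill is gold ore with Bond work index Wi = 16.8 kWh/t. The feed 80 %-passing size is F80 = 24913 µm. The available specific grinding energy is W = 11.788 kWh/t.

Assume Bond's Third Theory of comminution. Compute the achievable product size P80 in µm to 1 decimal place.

P80 = 170.9 µm

W_Bond = 10·Wi·(1/√P₈₀ − 1/√F₈₀)
P80^(−½) = W/(10 Wi) + F80^(−½)
  = 11.7880/(10·16.8) + 1/√24913 = 0.070167 + 0.006336 = 0.076502
P80 = (1/0.076502)² = 13.0715² = 170.86 µm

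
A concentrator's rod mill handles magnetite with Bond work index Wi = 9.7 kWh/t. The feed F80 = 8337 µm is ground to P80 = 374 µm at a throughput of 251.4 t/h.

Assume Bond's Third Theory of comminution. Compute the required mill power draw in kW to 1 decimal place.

Bond: W = 10·Wi·(1/√P80 − 1/√F80)
W = 10·9.7·(1/√374 − 1/√8337) = 10·9.7·(0.040757) = 3.9534 kWh/t
P = W·T = 3.9534·251.4 = 993.9 kW

P = 993.9 kW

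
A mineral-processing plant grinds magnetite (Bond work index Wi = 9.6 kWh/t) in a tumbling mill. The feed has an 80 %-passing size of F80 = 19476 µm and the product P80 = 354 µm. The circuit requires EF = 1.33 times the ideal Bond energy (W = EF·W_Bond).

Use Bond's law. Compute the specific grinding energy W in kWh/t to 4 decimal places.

W = 5.8712 kWh/t

W = 10 Wi (1/√P80 − 1/√F80)  [Bond]
1/√354 = 0.053149;  1/√19476 = 0.007166
W = 10·9.6·(0.053149 − 0.007166) = 4.4144 kWh/t
With EF = 1.33: W = 4.4144·1.33 = 5.8712 kWh/t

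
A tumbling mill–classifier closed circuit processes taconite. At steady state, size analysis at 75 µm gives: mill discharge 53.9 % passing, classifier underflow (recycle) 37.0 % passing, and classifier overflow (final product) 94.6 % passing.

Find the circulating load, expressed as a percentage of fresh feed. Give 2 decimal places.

Classifier node, passing 75 µm:
(1+r)d = ru + o → r = (o−d)/(d−u)
r = (94.6 − 53.9)/(53.9 − 37.0) = 40.7/16.9 = 2.4083
CL = 100·r = 240.83 %

CL = 240.83 %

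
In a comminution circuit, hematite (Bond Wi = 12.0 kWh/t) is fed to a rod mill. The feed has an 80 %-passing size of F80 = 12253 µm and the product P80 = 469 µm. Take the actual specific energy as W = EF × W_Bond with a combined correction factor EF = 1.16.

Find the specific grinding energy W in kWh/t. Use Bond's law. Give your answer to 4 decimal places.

W = 5.1701 kWh/t

W = 10·Wi·[P80^(−½) − F80^(−½)]
1/√469 = 0.046176;  1/√12253 = 0.009034
W = 10·12.0·(0.046176 − 0.009034) = 4.4570 kWh/t
Corrected W = EF·W_Bond = 1.16·4.4570 = 5.1701 kWh/t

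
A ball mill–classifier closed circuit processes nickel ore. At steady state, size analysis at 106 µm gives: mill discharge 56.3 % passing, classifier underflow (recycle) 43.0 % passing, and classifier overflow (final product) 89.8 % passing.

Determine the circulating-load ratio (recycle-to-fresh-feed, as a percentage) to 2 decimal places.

CL = 251.88 %

Classifier node, passing 106 µm:
(1+r)·d = r·u + o ⇒ r = (o−d)/(d−u)
r = (89.8 − 56.3)/(56.3 − 43.0) = 33.5/13.3 = 2.5188
CL = 100·r = 251.88 %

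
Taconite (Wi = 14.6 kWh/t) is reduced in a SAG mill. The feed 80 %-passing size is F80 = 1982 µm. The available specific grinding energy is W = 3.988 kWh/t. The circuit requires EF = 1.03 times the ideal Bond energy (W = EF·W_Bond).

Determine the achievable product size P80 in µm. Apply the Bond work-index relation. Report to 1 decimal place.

P80 = 416.8 µm

W = 10 Wi (1/√P80 − 1/√F80)  [Bond]
W_Bond = W / EF = 3.988 / 1.03 = 3.8718 kWh/t
⇒ 1/√P80 = W_Bond/(10 Wi) + 1/√F80
  = 3.8718/(10·14.6) + 1/√1982 = 0.026519 + 0.022462 = 0.048981
P80 = (1/0.048981)² = 20.4159² = 416.81 µm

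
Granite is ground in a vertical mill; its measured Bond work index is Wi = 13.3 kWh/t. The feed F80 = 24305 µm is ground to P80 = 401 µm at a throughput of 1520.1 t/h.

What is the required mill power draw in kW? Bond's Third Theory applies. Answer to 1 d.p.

W = 10 Wi (P80^-0.5 − F80^-0.5)
W = 10·13.3·(1/√401 − 1/√24305) = 10·13.3·(0.043523) = 5.7886 kWh/t
Power = W × throughput = 5.7886 kWh/t × 1520.1 t/h = 8799.2 kW

P = 8799.2 kW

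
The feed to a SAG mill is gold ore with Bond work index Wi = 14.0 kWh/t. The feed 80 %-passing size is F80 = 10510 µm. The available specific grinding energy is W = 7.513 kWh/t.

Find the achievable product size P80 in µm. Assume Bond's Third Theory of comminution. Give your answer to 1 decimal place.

W_Bond = 10·Wi·(1/√P₈₀ − 1/√F₈₀)
⇒ 1/√P80 = W/(10·Wi) + 1/√F80
  = 7.5130/(10·14.0) + 1/√10510 = 0.053664 + 0.009754 = 0.063419
P80 = (1/0.063419)² = 15.7682² = 248.64 µm

P80 = 248.6 µm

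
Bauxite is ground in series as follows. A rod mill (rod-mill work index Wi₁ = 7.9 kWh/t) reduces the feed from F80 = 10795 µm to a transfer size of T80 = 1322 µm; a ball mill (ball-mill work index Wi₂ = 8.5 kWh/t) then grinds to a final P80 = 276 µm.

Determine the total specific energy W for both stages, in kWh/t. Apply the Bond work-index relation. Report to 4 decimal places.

W = 10 Wi / √P80 − 10 Wi / √F80
Stage 1 (10795→1322 µm, Wi₁=7.9): W₁ = 10·7.9·(0.027503 − 0.009625) = 1.4124 kWh/t
Stage 2 (1322→276 µm, Wi₂=8.5): W₂ = 10·8.5·(0.060193 − 0.027503) = 2.7786 kWh/t
W = W₁ + W₂ = 1.4124 + 2.7786 = 4.1910 kWh/t

W = 4.1910 kWh/t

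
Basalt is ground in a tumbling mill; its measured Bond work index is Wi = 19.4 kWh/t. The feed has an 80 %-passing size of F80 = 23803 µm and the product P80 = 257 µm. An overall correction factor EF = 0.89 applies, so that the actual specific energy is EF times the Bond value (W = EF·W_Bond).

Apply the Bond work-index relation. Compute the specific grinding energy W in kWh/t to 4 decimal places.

W = 10·Wi·(P80^(-½) − F80^(-½))
1/√257 = 0.062378;  1/√23803 = 0.006482
W = 10·19.4·(0.062378 − 0.006482) = 10.8440 kWh/t
W_actual = 0.89 × 10.8440 = 9.6511 kWh/t

W = 9.6511 kWh/t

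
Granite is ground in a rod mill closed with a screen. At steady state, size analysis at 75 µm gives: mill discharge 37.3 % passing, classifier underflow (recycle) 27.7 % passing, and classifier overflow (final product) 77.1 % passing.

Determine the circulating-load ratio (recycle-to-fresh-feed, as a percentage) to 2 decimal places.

Two-product formula at 75 µm:
(1+r)·d = r·u + o ⇒ r = (o−d)/(d−u)
r = (77.1 − 37.3)/(37.3 − 27.7) = 39.8/9.6 = 4.1458
CL = 100·r = 414.58 %

CL = 414.58 %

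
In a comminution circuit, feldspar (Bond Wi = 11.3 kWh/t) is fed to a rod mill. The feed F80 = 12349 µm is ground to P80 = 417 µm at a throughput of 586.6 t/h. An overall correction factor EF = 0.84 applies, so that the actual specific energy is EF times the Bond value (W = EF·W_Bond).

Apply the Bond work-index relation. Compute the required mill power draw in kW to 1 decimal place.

P = 2225.6 kW

W = 10 Wi (P80^-0.5 − F80^-0.5)
W = 10·11.3·(1/√417 − 1/√12349) = 10·11.3·(0.039971) = 4.5168 kWh/t
Apply correction: 4.5168 × 0.84 = 3.7941 kWh/t
P = W·T = 3.7941·586.6 = 2225.6 kW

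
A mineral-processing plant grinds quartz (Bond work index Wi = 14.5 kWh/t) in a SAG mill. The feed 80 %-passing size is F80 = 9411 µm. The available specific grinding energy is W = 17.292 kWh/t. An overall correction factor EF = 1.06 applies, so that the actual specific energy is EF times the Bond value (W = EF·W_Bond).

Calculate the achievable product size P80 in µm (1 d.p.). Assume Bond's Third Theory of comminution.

Bond:  W = 10 Wi (1/√P − 1/√F)
W_Bond = W / EF = 17.292 / 1.06 = 16.3132 kWh/t
P80^-0.5 = F80^-0.5 + W_Bond/(10 Wi)
  = 16.3132/(10·14.5) + 1/√9411 = 0.112505 + 0.010308 = 0.122813
P80 = (1/0.122813)² = 8.1425² = 66.30 µm

P80 = 66.3 µm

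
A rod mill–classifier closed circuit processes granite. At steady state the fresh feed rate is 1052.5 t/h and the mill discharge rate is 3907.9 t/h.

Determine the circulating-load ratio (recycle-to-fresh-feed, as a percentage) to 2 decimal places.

Steady state: M = F + R.
R = M − F = 3907.9 − 1052.5 = 2855.4 t/h
CL = 100·R/F = 100·2855.4/1052.5 = 271.30 %

CL = 271.30 %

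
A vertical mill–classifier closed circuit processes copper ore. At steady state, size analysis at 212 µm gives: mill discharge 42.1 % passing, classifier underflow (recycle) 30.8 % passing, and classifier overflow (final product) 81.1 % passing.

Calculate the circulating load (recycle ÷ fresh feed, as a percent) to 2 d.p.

CL = 345.13 %

Classifier node, passing 212 µm:
Fd + Rd = Ru + Fo ⇒ R/F = (o−d)/(d−u)
r = (81.1 − 42.1)/(42.1 − 30.8) = 39.0/11.3 = 3.4513
CL = 100·r = 345.13 %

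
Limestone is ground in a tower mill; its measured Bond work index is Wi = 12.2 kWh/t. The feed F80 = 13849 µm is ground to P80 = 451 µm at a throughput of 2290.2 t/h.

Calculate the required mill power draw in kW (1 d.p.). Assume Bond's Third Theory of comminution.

P = 10782.4 kW

W_Bond = 10·Wi·(1/√P₈₀ − 1/√F₈₀)
W = 10·12.2·(1/√451 − 1/√13849) = 10·12.2·(0.038591) = 4.7081 kWh/t
P = W·T = 4.7081·2290.2 = 10782.4 kW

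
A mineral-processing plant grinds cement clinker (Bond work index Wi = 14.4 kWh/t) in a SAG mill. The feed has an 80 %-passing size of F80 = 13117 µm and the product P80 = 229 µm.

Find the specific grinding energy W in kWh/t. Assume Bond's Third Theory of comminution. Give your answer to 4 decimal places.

W = 8.2585 kWh/t

W = 10 Wi / √P80 − 10 Wi / √F80
1/√229 = 0.066082;  1/√13117 = 0.008731
W = 10·14.4·(0.066082 − 0.008731) = 8.2585 kWh/t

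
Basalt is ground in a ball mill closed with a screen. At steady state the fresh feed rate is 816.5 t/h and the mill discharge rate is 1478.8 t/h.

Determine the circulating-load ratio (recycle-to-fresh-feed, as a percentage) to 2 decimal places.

Mill node: discharge = fresh + recycle.
R = M − F = 1478.8 − 816.5 = 662.3 t/h
CL = 100·R/F = 100·662.3/816.5 = 81.11 %

CL = 81.11 %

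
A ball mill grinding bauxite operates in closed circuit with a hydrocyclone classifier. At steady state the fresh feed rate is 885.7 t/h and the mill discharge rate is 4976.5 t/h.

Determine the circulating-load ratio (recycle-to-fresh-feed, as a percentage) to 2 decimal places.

Steady state: M = F + R.
R = M − F = 4976.5 − 885.7 = 4090.8 t/h
CL = 100·R/F = 100·4090.8/885.7 = 461.87 %

CL = 461.87 %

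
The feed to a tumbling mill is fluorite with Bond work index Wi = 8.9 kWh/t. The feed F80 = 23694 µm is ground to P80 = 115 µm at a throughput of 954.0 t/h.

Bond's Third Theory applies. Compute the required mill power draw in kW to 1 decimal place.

P = 7365.9 kW

W = 10 Wi / √P80 − 10 Wi / √F80
W = 10·8.9·(1/√115 − 1/√23694) = 10·8.9·(0.086754) = 7.7211 kWh/t
Mill draw = 7.7211 × 954.0 = 7365.9 kW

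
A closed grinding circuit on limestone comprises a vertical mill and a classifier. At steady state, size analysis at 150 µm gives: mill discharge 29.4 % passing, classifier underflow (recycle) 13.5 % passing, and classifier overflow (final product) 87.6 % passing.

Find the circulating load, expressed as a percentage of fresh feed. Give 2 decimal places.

Let r = R/F. Size balance at 150 µm:
(1+r)·d = r·u + o ⇒ r = (o−d)/(d−u)
r = (87.6 − 29.4)/(29.4 − 13.5) = 58.2/15.9 = 3.6604
CL = 100·r = 366.04 %

CL = 366.04 %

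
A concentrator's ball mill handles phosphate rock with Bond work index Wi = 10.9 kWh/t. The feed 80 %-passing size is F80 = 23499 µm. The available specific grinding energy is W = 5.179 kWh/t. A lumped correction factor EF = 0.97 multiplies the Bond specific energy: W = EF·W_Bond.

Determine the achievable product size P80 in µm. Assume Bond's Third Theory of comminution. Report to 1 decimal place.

P80 = 324.6 µm

Bond:  W = 10 Wi (1/√P − 1/√F)
W_Bond = W / EF = 5.179 / 0.97 = 5.3392 kWh/t
1/√P80 = 1/√F80 + W_Bond/(10·Wi)
  = 5.3392/(10·10.9) + 1/√23499 = 0.048983 + 0.006523 = 0.055507
P80 = (1/0.055507)² = 18.0159² = 324.57 µm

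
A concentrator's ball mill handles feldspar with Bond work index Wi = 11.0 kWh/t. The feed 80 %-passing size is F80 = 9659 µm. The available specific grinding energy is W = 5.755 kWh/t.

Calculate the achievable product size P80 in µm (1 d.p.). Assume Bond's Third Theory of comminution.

W = 10·Wi·(P80^(-½) − F80^(-½))
⇒ 1/√P80 = W/(10 Wi) + 1/√F80
  = 5.7550/(10·11.0) + 1/√9659 = 0.052318 + 0.010175 = 0.062493
P80 = (1/0.062493)² = 16.0017² = 256.06 µm

P80 = 256.1 µm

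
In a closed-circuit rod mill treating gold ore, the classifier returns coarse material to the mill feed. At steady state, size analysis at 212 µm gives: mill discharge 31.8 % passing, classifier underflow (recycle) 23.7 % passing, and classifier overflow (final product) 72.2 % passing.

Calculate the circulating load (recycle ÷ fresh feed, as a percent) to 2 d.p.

CL = 498.77 %

Balance %-passing 212 µm (r = R/F):
Fd + Rd = Ru + Fo ⇒ R/F = (o−d)/(d−u)
r = (72.2 − 31.8)/(31.8 − 23.7) = 40.4/8.1 = 4.9877
CL = 100·r = 498.77 %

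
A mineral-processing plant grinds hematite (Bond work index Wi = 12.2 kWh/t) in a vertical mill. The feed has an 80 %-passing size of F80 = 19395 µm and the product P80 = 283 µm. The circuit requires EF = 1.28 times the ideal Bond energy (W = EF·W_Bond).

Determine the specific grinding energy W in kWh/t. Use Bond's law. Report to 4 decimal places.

W = 8.1614 kWh/t

W = 10 Wi (P80^-0.5 − F80^-0.5)
1/√283 = 0.059444;  1/√19395 = 0.007181
W = 10·12.2·(0.059444 − 0.007181) = 6.3761 kWh/t
With EF = 1.28: W = 6.3761·1.28 = 8.1614 kWh/t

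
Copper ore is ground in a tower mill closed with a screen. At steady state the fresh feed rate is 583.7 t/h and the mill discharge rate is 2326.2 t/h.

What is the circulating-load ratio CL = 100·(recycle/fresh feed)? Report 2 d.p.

CL = 298.53 %

M = F + R at steady state, so:
R = M − F = 2326.2 − 583.7 = 1742.5 t/h
CL = 100·R/F = 100·1742.5/583.7 = 298.53 %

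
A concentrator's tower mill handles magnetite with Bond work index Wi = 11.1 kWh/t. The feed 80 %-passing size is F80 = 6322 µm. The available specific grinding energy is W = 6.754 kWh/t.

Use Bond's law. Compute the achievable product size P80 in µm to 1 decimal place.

W = 10·Wi·[P80^(−½) − F80^(−½)]
P80^-0.5 = F80^-0.5 + W/(10 Wi)
  = 6.7540/(10·11.1) + 1/√6322 = 0.060847 + 0.012577 = 0.073424
P80 = (1/0.073424)² = 13.6196² = 185.49 µm

P80 = 185.5 µm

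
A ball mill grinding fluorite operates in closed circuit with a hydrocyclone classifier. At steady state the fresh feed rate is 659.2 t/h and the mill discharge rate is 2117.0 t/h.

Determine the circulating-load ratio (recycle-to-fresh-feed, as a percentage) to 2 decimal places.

Mill node: discharge = fresh + recycle.
R = M − F = 2117.0 − 659.2 = 1457.8 t/h
CL = 100·R/F = 100·1457.8/659.2 = 221.15 %

CL = 221.15 %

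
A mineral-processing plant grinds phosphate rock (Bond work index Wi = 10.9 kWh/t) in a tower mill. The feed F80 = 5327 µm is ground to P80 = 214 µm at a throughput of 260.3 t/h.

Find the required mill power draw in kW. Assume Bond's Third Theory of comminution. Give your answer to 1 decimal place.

P = 1550.8 kW

Bond:  W = 10 Wi (1/√P − 1/√F)
W = 10·10.9·(1/√214 − 1/√5327) = 10·10.9·(0.054657) = 5.9577 kWh/t
Power = W × throughput = 5.9577 kWh/t × 260.3 t/h = 1550.8 kW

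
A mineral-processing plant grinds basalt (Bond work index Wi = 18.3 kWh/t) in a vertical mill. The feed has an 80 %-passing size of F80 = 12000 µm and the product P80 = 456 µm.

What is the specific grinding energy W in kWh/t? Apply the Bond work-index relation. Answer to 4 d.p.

Bond:  W = 10 Wi (1/√P − 1/√F)
1/√456 = 0.046829;  1/√12000 = 0.009129
W = 10·18.3·(0.046829 − 0.009129) = 6.8992 kWh/t

W = 6.8992 kWh/t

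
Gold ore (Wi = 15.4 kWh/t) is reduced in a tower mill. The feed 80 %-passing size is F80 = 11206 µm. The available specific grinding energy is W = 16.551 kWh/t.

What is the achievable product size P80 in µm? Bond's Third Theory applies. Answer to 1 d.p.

W = 10 Wi (P80^-0.5 − F80^-0.5)
P80^-0.5 = F80^-0.5 + W/(10 Wi)
  = 16.5510/(10·15.4) + 1/√11206 = 0.107474 + 0.009447 = 0.116921
P80 = (1/0.116921)² = 8.5528² = 73.15 µm

P80 = 73.2 µm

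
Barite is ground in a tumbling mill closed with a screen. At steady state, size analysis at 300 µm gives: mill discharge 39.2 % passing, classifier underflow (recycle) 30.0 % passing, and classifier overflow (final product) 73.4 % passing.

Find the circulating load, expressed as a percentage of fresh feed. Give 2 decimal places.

CL = 371.74 %

Balance %-passing 300 µm (r = R/F):
(1+r)d = ru + o → r = (o−d)/(d−u)
r = (73.4 − 39.2)/(39.2 − 30.0) = 34.2/9.2 = 3.7174
CL = 100·r = 371.74 %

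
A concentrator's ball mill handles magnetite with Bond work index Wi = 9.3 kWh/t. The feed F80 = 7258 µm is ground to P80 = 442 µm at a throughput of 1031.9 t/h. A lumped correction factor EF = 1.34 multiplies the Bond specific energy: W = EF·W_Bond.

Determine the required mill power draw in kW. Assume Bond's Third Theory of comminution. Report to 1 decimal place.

P = 4607.2 kW

W = 10·Wi·[P80^(−½) − F80^(−½)]
W = 10·9.3·(1/√442 − 1/√7258) = 10·9.3·(0.035827) = 3.3319 kWh/t
Corrected W = EF·W_Bond = 1.34·3.3319 = 4.4648 kWh/t
Power = W × throughput = 4.4648 kWh/t × 1031.9 t/h = 4607.2 kW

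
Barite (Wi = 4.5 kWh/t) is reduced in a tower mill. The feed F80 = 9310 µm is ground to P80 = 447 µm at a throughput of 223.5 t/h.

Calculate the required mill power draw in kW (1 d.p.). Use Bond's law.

P = 371.5 kW

W = 10 Wi (P80^-0.5 − F80^-0.5)
W = 10·4.5·(1/√447 − 1/√9310) = 10·4.5·(0.036934) = 1.6620 kWh/t
Mill draw = 1.6620 × 223.5 = 371.5 kW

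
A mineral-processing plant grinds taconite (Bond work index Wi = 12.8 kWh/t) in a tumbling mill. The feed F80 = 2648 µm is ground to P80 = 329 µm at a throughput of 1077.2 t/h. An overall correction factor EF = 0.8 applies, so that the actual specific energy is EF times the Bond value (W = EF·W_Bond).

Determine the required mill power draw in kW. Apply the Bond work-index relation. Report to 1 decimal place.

W = 10 Wi (1/√P80 − 1/√F80)  [Bond]
W = 10·12.8·(1/√329 − 1/√2648) = 10·12.8·(0.035699) = 4.5694 kWh/t
With EF = 0.8: W = 4.5694·0.8 = 3.6556 kWh/t
Power = W × throughput = 3.6556 kWh/t × 1077.2 t/h = 3937.8 kW

P = 3937.8 kW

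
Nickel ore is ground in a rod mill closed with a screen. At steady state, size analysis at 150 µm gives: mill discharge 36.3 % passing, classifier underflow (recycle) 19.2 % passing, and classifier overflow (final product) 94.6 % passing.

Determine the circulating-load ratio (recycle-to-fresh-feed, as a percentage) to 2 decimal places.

Mass balance on the −150 µm fraction:
(1+r)·d = r·u + o ⇒ r = (o−d)/(d−u)
r = (94.6 − 36.3)/(36.3 − 19.2) = 58.3/17.1 = 3.4094
CL = 100·r = 340.94 %

CL = 340.94 %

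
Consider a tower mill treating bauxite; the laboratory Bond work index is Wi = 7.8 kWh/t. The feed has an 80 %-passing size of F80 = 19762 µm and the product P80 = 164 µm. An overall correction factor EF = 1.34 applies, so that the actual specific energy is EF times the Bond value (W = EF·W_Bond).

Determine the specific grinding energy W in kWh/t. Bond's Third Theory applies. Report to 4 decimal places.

W = 7.4181 kWh/t

Bond: W = 10·Wi·(1/√P80 − 1/√F80)
1/√164 = 0.078087;  1/√19762 = 0.007114
W = 10·7.8·(0.078087 − 0.007114) = 5.5359 kWh/t
Apply correction: 5.5359 × 1.34 = 7.4181 kWh/t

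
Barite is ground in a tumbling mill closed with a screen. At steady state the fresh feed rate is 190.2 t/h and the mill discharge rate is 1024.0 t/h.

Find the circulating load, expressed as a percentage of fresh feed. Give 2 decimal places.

CL = 438.38 %

Steady state: M = F + R.
R = M − F = 1024.0 − 190.2 = 833.8 t/h
CL = 100·R/F = 100·833.8/190.2 = 438.38 %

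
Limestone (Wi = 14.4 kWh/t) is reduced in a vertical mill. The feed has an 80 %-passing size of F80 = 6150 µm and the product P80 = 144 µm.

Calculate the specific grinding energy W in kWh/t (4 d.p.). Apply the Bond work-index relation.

W = 10·Wi·(P80^(-½) − F80^(-½))
1/√144 = 0.083333;  1/√6150 = 0.012752
W = 10·14.4·(0.083333 − 0.012752) = 10.1638 kWh/t

W = 10.1638 kWh/t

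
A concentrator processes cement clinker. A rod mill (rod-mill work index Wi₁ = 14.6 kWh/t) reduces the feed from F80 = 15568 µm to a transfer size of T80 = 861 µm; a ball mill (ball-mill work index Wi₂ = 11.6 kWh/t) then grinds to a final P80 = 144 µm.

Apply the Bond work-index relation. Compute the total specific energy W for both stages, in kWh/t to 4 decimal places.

W = 9.5189 kWh/t

W = 10 Wi (P80^-0.5 − F80^-0.5)
Stage 1 (15568→861 µm, Wi₁=14.6): W₁ = 10·14.6·(0.034080 − 0.008015) = 3.8055 kWh/t
Stage 2 (861→144 µm, Wi₂=11.6): W₂ = 10·11.6·(0.083333 − 0.034080) = 5.7134 kWh/t
W = W₁ + W₂ = 3.8055 + 5.7134 = 9.5189 kWh/t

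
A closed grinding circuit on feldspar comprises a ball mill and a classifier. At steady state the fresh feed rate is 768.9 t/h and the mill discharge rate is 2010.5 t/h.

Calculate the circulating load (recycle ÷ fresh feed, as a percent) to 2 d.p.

CL = 161.48 %

M = F + R at steady state, so:
R = M − F = 2010.5 − 768.9 = 1241.6 t/h
CL = 100·R/F = 100·1241.6/768.9 = 161.48 %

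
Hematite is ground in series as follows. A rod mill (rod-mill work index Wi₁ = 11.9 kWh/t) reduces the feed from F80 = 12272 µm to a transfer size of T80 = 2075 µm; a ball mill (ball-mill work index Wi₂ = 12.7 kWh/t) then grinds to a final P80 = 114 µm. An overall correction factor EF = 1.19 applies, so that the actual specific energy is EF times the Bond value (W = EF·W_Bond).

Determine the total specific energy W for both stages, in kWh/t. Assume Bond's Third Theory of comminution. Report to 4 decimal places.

W = 12.6673 kWh/t

W_Bond = 10·Wi·(1/√P₈₀ − 1/√F₈₀)
Stage 1 (12272→2075 µm, Wi₁=11.9): W₁ = 10·11.9·(0.021953 − 0.009027) = 1.5382 kWh/t
Stage 2 (2075→114 µm, Wi₂=12.7): W₂ = 10·12.7·(0.093659 − 0.021953) = 9.1066 kWh/t
W = W₁ + W₂ = 1.5382 + 9.1066 = 10.6448 kWh/t
W_actual = 1.19 × 10.6448 = 12.6673 kWh/t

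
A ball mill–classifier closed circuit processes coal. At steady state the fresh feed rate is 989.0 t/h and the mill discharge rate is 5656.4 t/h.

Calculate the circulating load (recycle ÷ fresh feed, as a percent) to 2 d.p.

CL = 471.93 %

Steady state: M = F + R.
R = M − F = 5656.4 − 989.0 = 4667.4 t/h
CL = 100·R/F = 100·4667.4/989.0 = 471.93 %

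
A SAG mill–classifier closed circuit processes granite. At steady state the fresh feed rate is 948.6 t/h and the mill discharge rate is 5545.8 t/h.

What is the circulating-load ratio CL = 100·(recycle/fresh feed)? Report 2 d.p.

Steady state: M = F + R.
R = M − F = 5545.8 − 948.6 = 4597.2 t/h
CL = 100·R/F = 100·4597.2/948.6 = 484.63 %

CL = 484.63 %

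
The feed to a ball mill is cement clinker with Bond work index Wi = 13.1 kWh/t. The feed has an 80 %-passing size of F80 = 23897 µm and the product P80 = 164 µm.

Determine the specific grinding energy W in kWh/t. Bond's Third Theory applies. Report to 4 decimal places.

W = 10 Wi (1/√P80 − 1/√F80)  [Bond]
1/√164 = 0.078087;  1/√23897 = 0.006469
W = 10·13.1·(0.078087 − 0.006469) = 9.3820 kWh/t

W = 9.3820 kWh/t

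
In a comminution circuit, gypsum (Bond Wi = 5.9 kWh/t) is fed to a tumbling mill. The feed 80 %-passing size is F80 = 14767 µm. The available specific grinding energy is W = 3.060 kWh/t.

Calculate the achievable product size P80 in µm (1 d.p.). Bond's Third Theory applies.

Bond:  W = 10 Wi (1/√P − 1/√F)
P80^(−½) = W/(10 Wi) + F80^(−½)
  = 3.0600/(10·5.9) + 1/√14767 = 0.051864 + 0.008229 = 0.060094
P80 = (1/0.060094)² = 16.6407² = 276.91 µm

P80 = 276.9 µm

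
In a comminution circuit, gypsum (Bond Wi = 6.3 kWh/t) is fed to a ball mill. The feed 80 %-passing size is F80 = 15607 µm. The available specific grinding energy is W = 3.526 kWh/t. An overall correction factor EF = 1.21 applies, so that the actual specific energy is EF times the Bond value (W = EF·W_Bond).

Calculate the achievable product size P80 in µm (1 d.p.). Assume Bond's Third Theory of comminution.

W = 10 Wi (P80^-0.5 − F80^-0.5)
W_Bond = W / EF = 3.526 / 1.21 = 2.9140 kWh/t
⇒ 1/√P80 = W_Bond/(10·Wi) + 1/√F80
  = 2.9140/(10·6.3) + 1/√15607 = 0.046255 + 0.008005 = 0.054259
P80 = (1/0.054259)² = 18.4300² = 339.66 µm

P80 = 339.7 µm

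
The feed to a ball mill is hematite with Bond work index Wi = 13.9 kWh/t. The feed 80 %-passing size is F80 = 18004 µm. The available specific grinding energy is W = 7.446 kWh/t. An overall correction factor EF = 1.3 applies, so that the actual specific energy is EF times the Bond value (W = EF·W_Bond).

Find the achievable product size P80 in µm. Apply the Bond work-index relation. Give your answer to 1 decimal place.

P80 = 422.3 µm

W = 10·Wi·[P80^(−½) − F80^(−½)]
W_Bond = W / EF = 7.446 / 1.3 = 5.7277 kWh/t
⇒ 1/√P80 = W_Bond/(10·Wi) + 1/√F80
  = 5.7277/(10·13.9) + 1/√18004 = 0.041206 + 0.007453 = 0.048659
P80 = (1/0.048659)² = 20.5511² = 422.35 µm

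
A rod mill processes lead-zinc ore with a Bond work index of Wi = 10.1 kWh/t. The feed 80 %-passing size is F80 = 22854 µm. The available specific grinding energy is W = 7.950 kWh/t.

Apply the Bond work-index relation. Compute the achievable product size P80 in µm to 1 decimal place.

P80 = 137.3 µm

W = 10 Wi / √P80 − 10 Wi / √F80
⇒ 1/√P80 = W/(10 Wi) + 1/√F80
  = 7.9500/(10·10.1) + 1/√22854 = 0.078713 + 0.006615 = 0.085328
P80 = (1/0.085328)² = 11.7195² = 137.35 µm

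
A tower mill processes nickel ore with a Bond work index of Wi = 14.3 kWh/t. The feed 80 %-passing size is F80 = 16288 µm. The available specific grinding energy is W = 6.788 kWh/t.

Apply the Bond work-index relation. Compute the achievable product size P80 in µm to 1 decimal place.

P80 = 327.0 µm

W = 10 Wi (P80^-0.5 − F80^-0.5)
P80^(−½) = W/(10 Wi) + F80^(−½)
  = 6.7880/(10·14.3) + 1/√16288 = 0.047469 + 0.007835 = 0.055304
P80 = (1/0.055304)² = 18.0819² = 326.95 µm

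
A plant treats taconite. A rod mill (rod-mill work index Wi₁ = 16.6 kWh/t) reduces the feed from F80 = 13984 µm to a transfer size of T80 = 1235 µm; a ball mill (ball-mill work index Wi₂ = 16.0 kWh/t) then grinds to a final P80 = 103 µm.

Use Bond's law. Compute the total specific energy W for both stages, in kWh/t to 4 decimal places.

Bond: W = 10·Wi·(1/√P80 − 1/√F80)
Stage 1 (13984→1235 µm, Wi₁=16.6): W₁ = 10·16.6·(0.028456 − 0.008456) = 3.3199 kWh/t
Stage 2 (1235→103 µm, Wi₂=16.0): W₂ = 10·16.0·(0.098533 − 0.028456) = 11.2124 kWh/t
W = W₁ + W₂ = 3.3199 + 11.2124 = 14.5322 kWh/t

W = 14.5322 kWh/t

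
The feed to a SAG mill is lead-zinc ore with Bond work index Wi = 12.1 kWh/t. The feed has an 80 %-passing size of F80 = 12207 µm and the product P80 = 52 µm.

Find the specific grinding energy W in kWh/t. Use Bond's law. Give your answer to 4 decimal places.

W = 15.6845 kWh/t

W = 10·Wi·(P80^(-½) − F80^(-½))
1/√52 = 0.138675;  1/√12207 = 0.009051
W = 10·12.1·(0.138675 − 0.009051) = 15.6845 kWh/t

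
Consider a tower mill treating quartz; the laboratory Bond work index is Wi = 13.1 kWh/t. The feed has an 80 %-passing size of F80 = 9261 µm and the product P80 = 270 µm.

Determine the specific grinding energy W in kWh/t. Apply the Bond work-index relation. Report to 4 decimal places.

W = 10 Wi (1/√P80 − 1/√F80)  [Bond]
1/√270 = 0.060858;  1/√9261 = 0.010391
W = 10·13.1·(0.060858 − 0.010391) = 6.6111 kWh/t

W = 6.6111 kWh/t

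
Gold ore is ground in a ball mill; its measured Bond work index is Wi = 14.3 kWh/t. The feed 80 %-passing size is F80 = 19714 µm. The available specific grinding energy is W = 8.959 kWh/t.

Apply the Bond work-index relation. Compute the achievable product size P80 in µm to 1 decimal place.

P80 = 205.4 µm

W = 10·Wi·(P80^(-½) − F80^(-½))
P80^-0.5 = F80^-0.5 + W/(10 Wi)
  = 8.9590/(10·14.3) + 1/√19714 = 0.062650 + 0.007122 = 0.069773
P80 = (1/0.069773)² = 14.3323² = 205.41 µm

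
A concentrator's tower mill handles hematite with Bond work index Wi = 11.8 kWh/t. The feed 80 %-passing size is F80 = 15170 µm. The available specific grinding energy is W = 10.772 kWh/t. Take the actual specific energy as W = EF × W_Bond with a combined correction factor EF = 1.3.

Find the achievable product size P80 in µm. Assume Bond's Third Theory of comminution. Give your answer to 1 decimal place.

P80 = 162.9 µm

W = 10·Wi·(P80^(-½) − F80^(-½))
W_Bond = W / EF = 10.772 / 1.3 = 8.2862 kWh/t
1/√P80 = 1/√F80 + W_Bond/(10·Wi)
  = 8.2862/(10·11.8) + 1/√15170 = 0.070222 + 0.008119 = 0.078341
P80 = (1/0.078341)² = 12.7648² = 162.94 µm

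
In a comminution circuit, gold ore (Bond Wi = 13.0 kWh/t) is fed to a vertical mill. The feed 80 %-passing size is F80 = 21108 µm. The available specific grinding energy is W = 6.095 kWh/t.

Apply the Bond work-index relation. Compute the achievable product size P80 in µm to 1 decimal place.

P80 = 345.9 µm

W = 10 Wi (1/√P80 − 1/√F80)  [Bond]
⇒ 1/√P80 = W/(10 Wi) + 1/√F80
  = 6.0950/(10·13.0) + 1/√21108 = 0.046885 + 0.006883 = 0.053768
P80 = (1/0.053768)² = 18.5986² = 345.91 µm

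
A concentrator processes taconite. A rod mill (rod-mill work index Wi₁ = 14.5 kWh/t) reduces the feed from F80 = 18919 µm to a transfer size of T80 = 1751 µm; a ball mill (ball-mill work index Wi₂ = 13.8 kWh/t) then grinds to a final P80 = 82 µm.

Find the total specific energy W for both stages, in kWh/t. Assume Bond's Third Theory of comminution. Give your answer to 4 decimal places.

Bond: W = 10·Wi·(1/√P80 − 1/√F80)
Stage 1 (18919→1751 µm, Wi₁=14.5): W₁ = 10·14.5·(0.023898 − 0.007270) = 2.4110 kWh/t
Stage 2 (1751→82 µm, Wi₂=13.8): W₂ = 10·13.8·(0.110432 − 0.023898) = 11.9417 kWh/t
W = W₁ + W₂ = 2.4110 + 11.9417 = 14.3526 kWh/t

W = 14.3526 kWh/t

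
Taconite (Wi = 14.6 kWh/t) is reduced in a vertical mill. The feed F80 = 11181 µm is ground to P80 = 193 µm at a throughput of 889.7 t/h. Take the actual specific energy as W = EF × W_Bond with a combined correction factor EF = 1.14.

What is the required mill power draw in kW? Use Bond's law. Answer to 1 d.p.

P = 9258.7 kW

W = 10·Wi·(P80^(-½) − F80^(-½))
W = 10·14.6·(1/√193 − 1/√11181) = 10·14.6·(0.062524) = 9.1286 kWh/t
With EF = 1.14: W = 9.1286·1.14 = 10.4066 kWh/t
P = W·T = 10.4066·889.7 = 9258.7 kW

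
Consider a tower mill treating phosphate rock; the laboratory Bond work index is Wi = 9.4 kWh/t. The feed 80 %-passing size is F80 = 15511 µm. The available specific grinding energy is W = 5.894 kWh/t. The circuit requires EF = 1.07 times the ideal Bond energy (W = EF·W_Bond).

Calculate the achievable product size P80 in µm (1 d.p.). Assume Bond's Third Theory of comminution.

P80 = 225.3 µm

W = 10 Wi (P80^-0.5 − F80^-0.5)
W_Bond = W / EF = 5.894 / 1.07 = 5.5084 kWh/t
⇒ 1/√P80 = W_Bond/(10 Wi) + 1/√F80
  = 5.5084/(10·9.4) + 1/√15511 = 0.058600 + 0.008029 = 0.066629
P80 = (1/0.066629)² = 15.0084² = 225.25 µm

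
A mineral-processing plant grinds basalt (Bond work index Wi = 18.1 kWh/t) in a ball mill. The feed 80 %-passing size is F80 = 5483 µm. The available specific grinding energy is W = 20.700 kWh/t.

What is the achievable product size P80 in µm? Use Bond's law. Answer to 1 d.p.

W = 10 Wi / √P80 − 10 Wi / √F80
P80^-0.5 = F80^-0.5 + W/(10 Wi)
  = 20.7000/(10·18.1) + 1/√5483 = 0.114365 + 0.013505 = 0.127870
P80 = (1/0.127870)² = 7.8205² = 61.16 µm

P80 = 61.2 µm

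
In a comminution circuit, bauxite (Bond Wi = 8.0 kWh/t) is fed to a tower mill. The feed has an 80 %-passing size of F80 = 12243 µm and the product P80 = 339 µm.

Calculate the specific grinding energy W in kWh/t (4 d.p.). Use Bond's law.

W = 10 Wi (1/√P80 − 1/√F80)  [Bond]
1/√339 = 0.054313;  1/√12243 = 0.009038
W = 10·8.0·(0.054313 − 0.009038) = 3.6220 kWh/t

W = 3.6220 kWh/t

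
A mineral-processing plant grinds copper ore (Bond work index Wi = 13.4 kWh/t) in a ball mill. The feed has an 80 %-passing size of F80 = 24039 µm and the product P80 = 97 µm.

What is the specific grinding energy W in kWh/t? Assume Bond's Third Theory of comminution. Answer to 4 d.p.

Bond:  W = 10 Wi (1/√P − 1/√F)
1/√97 = 0.101535;  1/√24039 = 0.006450
W = 10·13.4·(0.101535 − 0.006450) = 12.7414 kWh/t

W = 12.7414 kWh/t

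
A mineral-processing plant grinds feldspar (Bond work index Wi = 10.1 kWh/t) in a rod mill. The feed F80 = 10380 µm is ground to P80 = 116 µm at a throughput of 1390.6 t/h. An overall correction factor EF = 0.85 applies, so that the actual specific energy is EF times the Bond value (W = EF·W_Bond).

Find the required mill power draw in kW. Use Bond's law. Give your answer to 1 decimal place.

P = 9912.7 kW

W = 10·Wi·[P80^(−½) − F80^(−½)]
W = 10·10.1·(1/√116 − 1/√10380) = 10·10.1·(0.083032) = 8.3863 kWh/t
With EF = 0.85: W = 8.3863·0.85 = 7.1283 kWh/t
P = W·T = 7.1283·1390.6 = 9912.7 kW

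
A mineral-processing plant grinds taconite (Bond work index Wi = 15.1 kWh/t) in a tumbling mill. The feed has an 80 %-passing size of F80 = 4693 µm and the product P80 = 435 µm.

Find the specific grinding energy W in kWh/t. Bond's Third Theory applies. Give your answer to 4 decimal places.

W = 5.0357 kWh/t

W = 10 Wi / √P80 − 10 Wi / √F80
1/√435 = 0.047946;  1/√4693 = 0.014597
W = 10·15.1·(0.047946 − 0.014597) = 5.0357 kWh/t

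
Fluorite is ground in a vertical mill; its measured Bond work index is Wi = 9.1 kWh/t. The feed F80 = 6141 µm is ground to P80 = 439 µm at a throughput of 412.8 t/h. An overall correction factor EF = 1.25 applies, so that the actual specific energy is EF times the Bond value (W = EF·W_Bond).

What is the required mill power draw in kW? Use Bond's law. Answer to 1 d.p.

P = 1641.9 kW

W_Bond = 10·Wi·(1/√P₈₀ − 1/√F₈₀)
W = 10·9.1·(1/√439 − 1/√6141) = 10·9.1·(0.034967) = 3.1820 kWh/t
With EF = 1.25: W = 3.1820·1.25 = 3.9774 kWh/t
P = W·T = 3.9774·412.8 = 1641.9 kW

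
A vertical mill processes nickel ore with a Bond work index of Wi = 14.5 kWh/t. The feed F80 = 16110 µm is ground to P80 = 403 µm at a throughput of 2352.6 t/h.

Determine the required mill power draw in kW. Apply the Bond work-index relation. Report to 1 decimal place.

Bond:  W = 10 Wi (1/√P − 1/√F)
W = 10·14.5·(1/√403 − 1/√16110) = 10·14.5·(0.041935) = 6.0806 kWh/t
P = W·T = 6.0806·2352.6 = 14305.1 kW

P = 14305.1 kW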